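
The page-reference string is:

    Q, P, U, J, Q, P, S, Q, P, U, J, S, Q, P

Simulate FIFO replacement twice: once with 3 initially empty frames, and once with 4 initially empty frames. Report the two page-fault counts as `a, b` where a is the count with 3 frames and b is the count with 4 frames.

11, 12

3 frames: F F F F F F F . . F F . F F → 11 faults.
4 frames: F F F F . . F F F F F F F F → 12 faults.
12 > 11: adding a frame increased faults — Belady's anomaly.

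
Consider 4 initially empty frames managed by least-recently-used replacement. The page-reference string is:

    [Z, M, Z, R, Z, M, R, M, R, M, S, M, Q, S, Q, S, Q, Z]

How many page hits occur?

12

Z -> miss, frames [Z]
M -> miss, frames [Z, M]
Z -> hit
R -> miss, frames [M, Z, R]
Z -> hit
M -> hit
R -> hit
M -> hit
R -> hit
M -> hit
S -> miss, frames [Z, R, M, S]
M -> hit
Q -> miss, evict Z, frames [R, S, M, Q]
S -> hit
Q -> hit
S -> hit
Q -> hit
Z -> miss, evict R, frames [M, S, Q, Z]
Hits: 12.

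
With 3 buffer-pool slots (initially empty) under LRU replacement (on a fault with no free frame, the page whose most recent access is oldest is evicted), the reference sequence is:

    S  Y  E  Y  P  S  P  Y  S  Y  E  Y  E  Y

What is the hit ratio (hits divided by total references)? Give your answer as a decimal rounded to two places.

S → miss, frames [S]
Y → miss, frames [S, Y]
E → miss, frames [S, Y, E]
Y → hit
P → miss, evict S, frames [E, Y, P]
S → miss, evict E, frames [Y, P, S]
P → hit
Y → hit
S → hit
Y → hit
E → miss, evict P, frames [S, Y, E]
Y → hit
E → hit
Y → hit
Hits: 8 of 14 references → 8/14 = 0.5714.

0.57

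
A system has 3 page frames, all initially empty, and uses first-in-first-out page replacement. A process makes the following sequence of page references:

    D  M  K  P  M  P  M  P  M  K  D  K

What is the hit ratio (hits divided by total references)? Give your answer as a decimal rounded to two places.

0.58

D -> miss, frames (D)
M -> miss, frames (D M)
K -> miss, frames (D M K)
P -> miss, evict D, frames (M K P)
M -> hit
P -> hit
M -> hit
P -> hit
M -> hit
K -> hit
D -> miss, evict M, frames (K P D)
K -> hit
Hits: 7 of 12 references → 7/12 = 0.5833.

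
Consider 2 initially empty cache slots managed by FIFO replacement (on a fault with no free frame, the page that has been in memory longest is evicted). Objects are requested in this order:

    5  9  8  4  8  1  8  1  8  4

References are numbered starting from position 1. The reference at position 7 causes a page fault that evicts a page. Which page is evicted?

pos 1: 5 → fault, frames [5]
pos 2: 9 → fault, frames [5, 9]
pos 3: 8 → fault, evict 5, frames [9, 8]
pos 4: 4 → fault, evict 9, frames [8, 4]
pos 5: 8 → hit
pos 6: 1 → fault, evict 8, frames [4, 1]
pos 7: 8 → fault, evict 4, frames [1, 8]
At position 7, page 4 is evicted.

4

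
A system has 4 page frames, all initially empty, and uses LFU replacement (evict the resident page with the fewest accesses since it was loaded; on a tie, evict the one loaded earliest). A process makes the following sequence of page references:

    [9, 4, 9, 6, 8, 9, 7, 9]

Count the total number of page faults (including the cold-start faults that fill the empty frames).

5

9 -> miss, frames {9}
4 -> miss, frames {9,4}
9 -> hit
6 -> miss, frames {9,4,6}
8 -> miss, frames {9,4,6,8}
9 -> hit
7 -> miss, evict 4, frames {9,6,8,7}
9 -> hit
Page faults: 5.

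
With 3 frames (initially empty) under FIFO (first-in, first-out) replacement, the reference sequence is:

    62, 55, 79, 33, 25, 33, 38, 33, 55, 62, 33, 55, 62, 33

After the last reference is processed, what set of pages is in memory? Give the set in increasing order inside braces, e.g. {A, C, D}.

62: miss, frames [62]
55: miss, frames [62, 55]
79: miss, frames [62, 55, 79]
33: miss, evict 62, frames [55, 79, 33]
25: miss, evict 55, frames [79, 33, 25]
33: hit
38: miss, evict 79, frames [33, 25, 38]
33: hit
55: miss, evict 33, frames [25, 38, 55]
62: miss, evict 25, frames [38, 55, 62]
33: miss, evict 38, frames [55, 62, 33]
55: hit
62: hit
33: hit

{33, 55, 62}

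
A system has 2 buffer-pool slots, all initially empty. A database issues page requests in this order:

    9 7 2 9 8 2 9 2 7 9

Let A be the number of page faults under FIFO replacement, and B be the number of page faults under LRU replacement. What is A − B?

Under FIFO: F F F F F F F . F . → 8 faults.
Under LRU: F F F F F F F . F F → 9 faults.
A − B = 8 − 9 = -1.

-1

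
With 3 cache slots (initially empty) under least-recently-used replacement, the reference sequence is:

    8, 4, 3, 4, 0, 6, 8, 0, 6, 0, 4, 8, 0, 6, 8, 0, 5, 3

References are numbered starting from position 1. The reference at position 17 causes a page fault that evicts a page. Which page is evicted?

6

pos 1: 8 -> fault, frames [8]
pos 2: 4 -> fault, frames [8, 4]
pos 3: 3 -> fault, frames [8, 4, 3]
pos 4: 4 -> hit
pos 5: 0 -> fault, evict 8, frames [3, 4, 0]
pos 6: 6 -> fault, evict 3, frames [4, 0, 6]
pos 7: 8 -> fault, evict 4, frames [0, 6, 8]
pos 8: 0 -> hit
pos 9: 6 -> hit
pos 10: 0 -> hit
pos 11: 4 -> fault, evict 8, frames [6, 0, 4]
pos 12: 8 -> fault, evict 6, frames [0, 4, 8]
pos 13: 0 -> hit
pos 14: 6 -> fault, evict 4, frames [8, 0, 6]
pos 15: 8 -> hit
pos 16: 0 -> hit
pos 17: 5 -> fault, evict 6, frames [8, 0, 5]
At position 17, page 6 is evicted.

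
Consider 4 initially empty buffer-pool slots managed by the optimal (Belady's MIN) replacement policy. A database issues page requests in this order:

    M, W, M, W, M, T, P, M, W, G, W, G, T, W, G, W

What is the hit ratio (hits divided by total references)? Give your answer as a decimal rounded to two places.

0.69

M -> fault, frames {M}
W -> fault, frames {M,W}
M -> hit
W -> hit
M -> hit
T -> fault, frames {M,W,T}
P -> fault, frames {M,W,T,P}
M -> hit
W -> hit
G -> fault, evict P, frames {M,W,T,G}
W -> hit
G -> hit
T -> hit
W -> hit
G -> hit
W -> hit
Hits: 11 of 16 references → 11/16 = 0.6875.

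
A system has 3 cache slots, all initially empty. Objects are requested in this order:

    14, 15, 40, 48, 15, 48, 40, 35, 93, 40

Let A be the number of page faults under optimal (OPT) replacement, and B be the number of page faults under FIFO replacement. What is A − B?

Under OPT: F F F F . . . F F . → 6 faults.
Under FIFO: F F F F . . . F F F → 7 faults.
A − B = 6 − 7 = -1.

-1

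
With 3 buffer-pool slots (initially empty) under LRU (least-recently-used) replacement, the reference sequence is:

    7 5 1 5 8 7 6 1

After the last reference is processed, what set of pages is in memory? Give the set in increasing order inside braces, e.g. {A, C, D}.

{1, 6, 7}

7: miss, frames {7}
5: miss, frames {7,5}
1: miss, frames {7,5,1}
5: hit
8: miss, evict 7, frames {1,5,8}
7: miss, evict 1, frames {5,8,7}
6: miss, evict 5, frames {8,7,6}
1: miss, evict 8, frames {7,6,1}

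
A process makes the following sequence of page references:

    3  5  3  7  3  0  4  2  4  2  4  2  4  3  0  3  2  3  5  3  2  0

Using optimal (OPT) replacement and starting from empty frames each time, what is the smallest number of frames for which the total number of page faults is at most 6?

5

f=1: 22 faults
f=2: 12 faults
f=3: 9 faults
f=4: 7 faults
f=5: 6 faults
f=6: 6 faults
Smallest f with faults ≤ 6 is 5.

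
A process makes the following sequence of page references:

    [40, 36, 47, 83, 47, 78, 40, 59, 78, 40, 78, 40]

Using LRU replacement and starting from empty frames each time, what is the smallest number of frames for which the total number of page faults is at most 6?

f=1: 12 faults
f=2: 9 faults
f=3: 7 faults
f=4: 7 faults
f=5: 6 faults
f=6: 6 faults
Smallest f with faults ≤ 6 is 5.

5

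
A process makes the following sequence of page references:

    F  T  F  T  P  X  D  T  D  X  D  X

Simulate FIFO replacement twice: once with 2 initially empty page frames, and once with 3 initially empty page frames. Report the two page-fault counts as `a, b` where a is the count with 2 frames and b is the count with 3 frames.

2 frames: F F . . F F F F . F F . → 8 faults.
3 frames: F F . . F F F F . . . . → 6 faults.
6 < 8: adding a frame reduced faults, as is typical.

8, 6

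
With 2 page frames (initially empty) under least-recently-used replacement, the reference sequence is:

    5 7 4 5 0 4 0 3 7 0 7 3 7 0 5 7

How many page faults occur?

5 -> fault, frames [5]
7 -> fault, frames [5, 7]
4 -> fault, evict 5, frames [7, 4]
5 -> fault, evict 7, frames [4, 5]
0 -> fault, evict 4, frames [5, 0]
4 -> fault, evict 5, frames [0, 4]
0 -> hit
3 -> fault, evict 4, frames [0, 3]
7 -> fault, evict 0, frames [3, 7]
0 -> fault, evict 3, frames [7, 0]
7 -> hit
3 -> fault, evict 0, frames [7, 3]
7 -> hit
0 -> fault, evict 3, frames [7, 0]
5 -> fault, evict 7, frames [0, 5]
7 -> fault, evict 0, frames [5, 7]
Page faults: 13.

13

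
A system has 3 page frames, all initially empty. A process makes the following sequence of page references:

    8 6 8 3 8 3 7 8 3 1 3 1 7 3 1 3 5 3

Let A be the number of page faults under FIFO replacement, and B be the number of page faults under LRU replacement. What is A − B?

Under FIFO: F F . F . . F F . F F . F . . . F . → 9 faults.
Under LRU: F F . F . . F . . F . . F . . . F . → 7 faults.
A − B = 9 − 7 = 2.

2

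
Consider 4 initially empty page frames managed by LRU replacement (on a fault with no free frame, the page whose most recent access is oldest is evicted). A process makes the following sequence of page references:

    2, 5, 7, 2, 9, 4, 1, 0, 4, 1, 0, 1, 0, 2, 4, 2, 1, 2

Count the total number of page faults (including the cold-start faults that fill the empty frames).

8

2: fault, frames (2)
5: fault, frames (2 5)
7: fault, frames (2 5 7)
2: hit
9: fault, frames (5 7 2 9)
4: fault, evict 5, frames (7 2 9 4)
1: fault, evict 7, frames (2 9 4 1)
0: fault, evict 2, frames (9 4 1 0)
4: hit
1: hit
0: hit
1: hit
0: hit
2: fault, evict 9, frames (4 1 0 2)
4: hit
2: hit
1: hit
2: hit
Page faults: 8.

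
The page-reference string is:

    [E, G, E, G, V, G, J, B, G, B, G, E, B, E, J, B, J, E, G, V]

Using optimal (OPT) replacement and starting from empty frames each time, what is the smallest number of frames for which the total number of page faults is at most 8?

f=1: 20 faults
f=2: 10 faults
f=3: 8 faults
f=4: 6 faults
f=5: 5 faults
Smallest f with faults ≤ 8 is 3.

3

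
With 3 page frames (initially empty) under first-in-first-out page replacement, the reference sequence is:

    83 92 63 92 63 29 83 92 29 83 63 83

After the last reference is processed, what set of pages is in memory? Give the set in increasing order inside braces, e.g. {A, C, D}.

83: miss, frames {83}
92: miss, frames {83,92}
63: miss, frames {83,92,63}
92: hit
63: hit
29: miss, evict 83, frames {92,63,29}
83: miss, evict 92, frames {63,29,83}
92: miss, evict 63, frames {29,83,92}
29: hit
83: hit
63: miss, evict 29, frames {83,92,63}
83: hit

{63, 83, 92}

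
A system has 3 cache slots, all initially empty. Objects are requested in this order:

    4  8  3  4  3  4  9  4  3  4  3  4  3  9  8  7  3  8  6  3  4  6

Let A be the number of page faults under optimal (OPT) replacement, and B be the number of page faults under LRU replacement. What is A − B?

Under OPT: F F F . . . F . . . . . . . F F . . F . F . → 8 faults.
Under LRU: F F F . . . F . . . . . . . F F F . F . F . → 9 faults.
A − B = 8 − 9 = -1.

-1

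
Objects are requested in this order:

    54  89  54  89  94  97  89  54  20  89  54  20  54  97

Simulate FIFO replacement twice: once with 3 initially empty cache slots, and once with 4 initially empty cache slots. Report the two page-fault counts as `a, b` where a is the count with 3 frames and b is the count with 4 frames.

8, 6

3 frames: F F . . F F . F F F . . . F → 8 faults.
4 frames: F F . . F F . . F . F . . . → 6 faults.
6 < 8: adding a frame reduced faults, as is typical.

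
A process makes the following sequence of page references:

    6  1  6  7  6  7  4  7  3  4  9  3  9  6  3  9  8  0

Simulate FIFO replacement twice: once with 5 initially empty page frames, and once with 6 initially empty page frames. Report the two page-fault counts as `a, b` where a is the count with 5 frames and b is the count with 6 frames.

9, 8

5 frames: F F . F . . F . F . F . . F . . F F → 9 faults.
6 frames: F F . F . . F . F . F . . . . . F F → 8 faults.
8 < 9: adding a frame reduced faults, as is typical.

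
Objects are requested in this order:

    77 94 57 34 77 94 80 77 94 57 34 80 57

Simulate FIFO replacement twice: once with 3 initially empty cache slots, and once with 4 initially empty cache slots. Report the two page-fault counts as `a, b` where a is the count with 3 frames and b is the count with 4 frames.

3 frames: F F F F F F F . . F F . . → 9 faults.
4 frames: F F F F . . F F F F F F . → 10 faults.
10 > 9: adding a frame increased faults — Belady's anomaly.

9, 10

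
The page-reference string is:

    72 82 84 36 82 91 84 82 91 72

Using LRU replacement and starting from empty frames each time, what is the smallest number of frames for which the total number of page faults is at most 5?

5

f=1: 10 faults
f=2: 10 faults
f=3: 7 faults
f=4: 6 faults
f=5: 5 faults
Smallest f with faults ≤ 5 is 5.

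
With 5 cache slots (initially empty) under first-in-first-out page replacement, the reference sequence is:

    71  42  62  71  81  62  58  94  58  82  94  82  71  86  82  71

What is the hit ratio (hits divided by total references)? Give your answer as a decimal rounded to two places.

71 → miss, frames {71}
42 → miss, frames {71,42}
62 → miss, frames {71,42,62}
71 → hit
81 → miss, frames {71,42,62,81}
62 → hit
58 → miss, frames {71,42,62,81,58}
94 → miss, evict 71, frames {42,62,81,58,94}
58 → hit
82 → miss, evict 42, frames {62,81,58,94,82}
94 → hit
82 → hit
71 → miss, evict 62, frames {81,58,94,82,71}
86 → miss, evict 81, frames {58,94,82,71,86}
82 → hit
71 → hit
Hits: 7 of 16 references → 7/16 = 0.4375.

0.44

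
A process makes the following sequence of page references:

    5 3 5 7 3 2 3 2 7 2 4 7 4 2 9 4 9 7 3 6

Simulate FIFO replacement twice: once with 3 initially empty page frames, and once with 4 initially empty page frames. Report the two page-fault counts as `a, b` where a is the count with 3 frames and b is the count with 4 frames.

3 frames: F F . F . F . . . . F . . . F . . F F F → 9 faults.
4 frames: F F . F . F . . . . F . . . F . . . F F → 8 faults.
8 < 9: adding a frame reduced faults, as is typical.

9, 8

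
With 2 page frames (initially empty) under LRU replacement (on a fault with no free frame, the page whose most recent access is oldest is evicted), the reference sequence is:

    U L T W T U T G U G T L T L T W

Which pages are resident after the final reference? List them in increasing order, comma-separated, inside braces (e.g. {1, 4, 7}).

U: fault, frames (U)
L: fault, frames (U L)
T: fault, evict U, frames (L T)
W: fault, evict L, frames (T W)
T: hit
U: fault, evict W, frames (T U)
T: hit
G: fault, evict U, frames (T G)
U: fault, evict T, frames (G U)
G: hit
T: fault, evict U, frames (G T)
L: fault, evict G, frames (T L)
T: hit
L: hit
T: hit
W: fault, evict L, frames (T W)

{T, W}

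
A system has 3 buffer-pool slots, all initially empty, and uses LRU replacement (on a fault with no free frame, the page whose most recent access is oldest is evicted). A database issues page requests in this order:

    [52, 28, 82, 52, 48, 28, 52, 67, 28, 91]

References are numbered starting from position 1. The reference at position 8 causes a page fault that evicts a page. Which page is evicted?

48

pos 1: 52 -> fault, frames [52]
pos 2: 28 -> fault, frames [52, 28]
pos 3: 82 -> fault, frames [52, 28, 82]
pos 4: 52 -> hit
pos 5: 48 -> fault, evict 28, frames [82, 52, 48]
pos 6: 28 -> fault, evict 82, frames [52, 48, 28]
pos 7: 52 -> hit
pos 8: 67 -> fault, evict 48, frames [28, 52, 67]
At position 8, page 48 is evicted.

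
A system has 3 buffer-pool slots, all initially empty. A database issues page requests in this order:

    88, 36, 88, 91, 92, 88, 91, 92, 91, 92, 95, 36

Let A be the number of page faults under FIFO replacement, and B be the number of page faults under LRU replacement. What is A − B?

1

Under FIFO: F F . F F F . . . . F F → 7 faults.
Under LRU: F F . F F . . . . . F F → 6 faults.
A − B = 7 − 6 = 1.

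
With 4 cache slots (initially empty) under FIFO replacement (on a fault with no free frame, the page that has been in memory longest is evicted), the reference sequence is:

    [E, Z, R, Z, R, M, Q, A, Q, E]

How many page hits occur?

3

E -> fault, frames (E)
Z -> fault, frames (E Z)
R -> fault, frames (E Z R)
Z -> hit
R -> hit
M -> fault, frames (E Z R M)
Q -> fault, evict E, frames (Z R M Q)
A -> fault, evict Z, frames (R M Q A)
Q -> hit
E -> fault, evict R, frames (M Q A E)
Hits: 3.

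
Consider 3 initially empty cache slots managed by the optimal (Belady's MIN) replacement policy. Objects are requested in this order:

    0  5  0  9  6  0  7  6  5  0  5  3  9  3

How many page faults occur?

0 -> fault, frames (0)
5 -> fault, frames (0 5)
0 -> hit
9 -> fault, frames (0 5 9)
6 -> fault, evict 9, frames (0 5 6)
0 -> hit
7 -> fault, evict 0, frames (5 6 7)
6 -> hit
5 -> hit
0 -> fault, evict 7, frames (5 6 0)
5 -> hit
3 -> fault, evict 0, frames (5 6 3)
9 -> fault, evict 6, frames (5 3 9)
3 -> hit
Page faults: 8.

8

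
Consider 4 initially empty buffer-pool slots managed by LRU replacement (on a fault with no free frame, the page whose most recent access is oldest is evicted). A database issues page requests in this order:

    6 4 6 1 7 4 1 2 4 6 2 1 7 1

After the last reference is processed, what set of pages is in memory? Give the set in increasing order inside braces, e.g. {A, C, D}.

6 -> miss, frames (6)
4 -> miss, frames (6 4)
6 -> hit
1 -> miss, frames (4 6 1)
7 -> miss, frames (4 6 1 7)
4 -> hit
1 -> hit
2 -> miss, evict 6, frames (7 4 1 2)
4 -> hit
6 -> miss, evict 7, frames (1 2 4 6)
2 -> hit
1 -> hit
7 -> miss, evict 4, frames (6 2 1 7)
1 -> hit

{1, 2, 6, 7}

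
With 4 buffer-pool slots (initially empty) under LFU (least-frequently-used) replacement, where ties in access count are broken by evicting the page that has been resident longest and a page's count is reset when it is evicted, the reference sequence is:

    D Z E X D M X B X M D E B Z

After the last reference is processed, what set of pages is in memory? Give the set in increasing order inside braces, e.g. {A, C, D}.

D -> fault, frames (D)
Z -> fault, frames (D Z)
E -> fault, frames (D Z E)
X -> fault, frames (D Z E X)
D -> hit
M -> fault, evict Z, frames (D E X M)
X -> hit
B -> fault, evict E, frames (D X M B)
X -> hit
M -> hit
D -> hit
E -> fault, evict B, frames (D X M E)
B -> fault, evict E, frames (D X M B)
Z -> fault, evict B, frames (D X M Z)

{D, M, X, Z}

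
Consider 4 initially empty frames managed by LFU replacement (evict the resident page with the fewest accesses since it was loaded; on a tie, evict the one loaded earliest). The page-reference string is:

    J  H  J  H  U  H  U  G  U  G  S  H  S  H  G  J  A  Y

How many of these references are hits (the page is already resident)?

10

J: fault, frames {J}
H: fault, frames {J,H}
J: hit
H: hit
U: fault, frames {J,H,U}
H: hit
U: hit
G: fault, frames {J,H,U,G}
U: hit
G: hit
S: fault, evict J, frames {H,U,G,S}
H: hit
S: hit
H: hit
G: hit
J: fault, evict S, frames {H,U,G,J}
A: fault, evict J, frames {H,U,G,A}
Y: fault, evict A, frames {H,U,G,Y}
Hits: 10.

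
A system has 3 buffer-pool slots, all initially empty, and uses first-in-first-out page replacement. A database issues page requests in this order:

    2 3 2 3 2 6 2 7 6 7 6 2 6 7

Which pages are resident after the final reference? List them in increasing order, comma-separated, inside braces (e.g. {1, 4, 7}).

2 → fault, frames [2]
3 → fault, frames [2, 3]
2 → hit
3 → hit
2 → hit
6 → fault, frames [2, 3, 6]
2 → hit
7 → fault, evict 2, frames [3, 6, 7]
6 → hit
7 → hit
6 → hit
2 → fault, evict 3, frames [6, 7, 2]
6 → hit
7 → hit

{2, 6, 7}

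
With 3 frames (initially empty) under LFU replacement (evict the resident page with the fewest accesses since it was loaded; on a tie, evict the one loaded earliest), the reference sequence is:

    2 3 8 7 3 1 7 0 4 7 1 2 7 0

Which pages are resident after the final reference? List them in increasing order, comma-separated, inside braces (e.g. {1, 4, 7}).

{0, 3, 7}

2 → miss, frames [2]
3 → miss, frames [2, 3]
8 → miss, frames [2, 3, 8]
7 → miss, evict 2, frames [3, 8, 7]
3 → hit
1 → miss, evict 8, frames [3, 7, 1]
7 → hit
0 → miss, evict 1, frames [3, 7, 0]
4 → miss, evict 0, frames [3, 7, 4]
7 → hit
1 → miss, evict 4, frames [3, 7, 1]
2 → miss, evict 1, frames [3, 7, 2]
7 → hit
0 → miss, evict 2, frames [3, 7, 0]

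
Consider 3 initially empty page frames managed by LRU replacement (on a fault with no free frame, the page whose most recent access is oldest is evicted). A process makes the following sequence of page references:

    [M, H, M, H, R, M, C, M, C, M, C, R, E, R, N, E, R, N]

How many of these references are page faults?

6

M → fault, frames {M}
H → fault, frames {M,H}
M → hit
H → hit
R → fault, frames {M,H,R}
M → hit
C → fault, evict H, frames {R,M,C}
M → hit
C → hit
M → hit
C → hit
R → hit
E → fault, evict M, frames {C,R,E}
R → hit
N → fault, evict C, frames {E,R,N}
E → hit
R → hit
N → hit
Page faults: 6.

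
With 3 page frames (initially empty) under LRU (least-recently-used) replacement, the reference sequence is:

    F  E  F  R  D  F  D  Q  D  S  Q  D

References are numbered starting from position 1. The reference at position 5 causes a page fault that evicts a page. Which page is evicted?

E

pos 1: F → miss, frames (F)
pos 2: E → miss, frames (F E)
pos 3: F → hit
pos 4: R → miss, frames (E F R)
pos 5: D → miss, evict E, frames (F R D)
At position 5, page E is evicted.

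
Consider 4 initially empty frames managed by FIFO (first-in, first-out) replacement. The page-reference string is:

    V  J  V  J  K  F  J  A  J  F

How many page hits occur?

V: miss, frames {V}
J: miss, frames {V,J}
V: hit
J: hit
K: miss, frames {V,J,K}
F: miss, frames {V,J,K,F}
J: hit
A: miss, evict V, frames {J,K,F,A}
J: hit
F: hit
Hits: 5.

5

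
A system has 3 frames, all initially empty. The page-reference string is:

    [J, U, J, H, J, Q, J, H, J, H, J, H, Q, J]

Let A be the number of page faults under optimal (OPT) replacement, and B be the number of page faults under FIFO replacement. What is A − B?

Under OPT: F F . F . F . . . . . . . . → 4 faults.
Under FIFO: F F . F . F F . . . . . . . → 5 faults.
A − B = 4 − 5 = -1.

-1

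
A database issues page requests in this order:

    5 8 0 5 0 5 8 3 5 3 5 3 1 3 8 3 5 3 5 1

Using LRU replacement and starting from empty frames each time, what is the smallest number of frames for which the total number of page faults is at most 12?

2

f=1: 20 faults
f=2: 11 faults
f=3: 8 faults
f=4: 5 faults
f=5: 5 faults
Smallest f with faults ≤ 12 is 2.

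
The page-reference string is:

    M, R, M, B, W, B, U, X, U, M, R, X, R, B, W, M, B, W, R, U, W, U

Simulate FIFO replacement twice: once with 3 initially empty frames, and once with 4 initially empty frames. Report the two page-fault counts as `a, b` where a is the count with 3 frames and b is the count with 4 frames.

14, 11

3 frames: F F . F F . F F . F F . . F F F . . F F F . → 14 faults.
4 frames: F F . F F . F F . F F . . F F . . . . F . . → 11 faults.
11 < 14: adding a frame reduced faults, as is typical.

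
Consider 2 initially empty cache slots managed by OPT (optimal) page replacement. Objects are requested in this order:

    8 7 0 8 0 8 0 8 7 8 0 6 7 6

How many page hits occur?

8 -> fault, frames (8)
7 -> fault, frames (8 7)
0 -> fault, evict 7, frames (8 0)
8 -> hit
0 -> hit
8 -> hit
0 -> hit
8 -> hit
7 -> fault, evict 0, frames (8 7)
8 -> hit
0 -> fault, evict 8, frames (7 0)
6 -> fault, evict 0, frames (7 6)
7 -> hit
6 -> hit
Hits: 8.

8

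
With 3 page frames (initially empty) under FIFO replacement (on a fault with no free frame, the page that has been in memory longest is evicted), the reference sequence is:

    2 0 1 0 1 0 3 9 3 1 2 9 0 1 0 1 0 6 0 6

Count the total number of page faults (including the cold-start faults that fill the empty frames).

2: miss, frames (2)
0: miss, frames (2 0)
1: miss, frames (2 0 1)
0: hit
1: hit
0: hit
3: miss, evict 2, frames (0 1 3)
9: miss, evict 0, frames (1 3 9)
3: hit
1: hit
2: miss, evict 1, frames (3 9 2)
9: hit
0: miss, evict 3, frames (9 2 0)
1: miss, evict 9, frames (2 0 1)
0: hit
1: hit
0: hit
6: miss, evict 2, frames (0 1 6)
0: hit
6: hit
Page faults: 9.

9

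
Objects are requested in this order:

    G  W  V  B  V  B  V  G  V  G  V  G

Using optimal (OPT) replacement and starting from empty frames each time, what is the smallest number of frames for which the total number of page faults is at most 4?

f=1: 12 faults
f=2: 5 faults
f=3: 4 faults
f=4: 4 faults
Smallest f with faults ≤ 4 is 3.

3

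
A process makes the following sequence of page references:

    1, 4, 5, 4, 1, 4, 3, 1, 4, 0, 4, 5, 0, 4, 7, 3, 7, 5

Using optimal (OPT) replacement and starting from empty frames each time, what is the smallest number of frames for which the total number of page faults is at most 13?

f=1: 18 faults
f=2: 12 faults
f=3: 8 faults
f=4: 6 faults
f=5: 6 faults
f=6: 6 faults
Smallest f with faults ≤ 13 is 2.

2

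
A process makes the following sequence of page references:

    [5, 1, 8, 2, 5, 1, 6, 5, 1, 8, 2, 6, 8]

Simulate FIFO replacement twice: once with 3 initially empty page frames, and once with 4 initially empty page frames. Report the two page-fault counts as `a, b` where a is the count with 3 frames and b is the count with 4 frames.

9, 10

3 frames: F F F F F F F . . F F . . → 9 faults.
4 frames: F F F F . . F F F F F F . → 10 faults.
10 > 9: adding a frame increased faults — Belady's anomaly.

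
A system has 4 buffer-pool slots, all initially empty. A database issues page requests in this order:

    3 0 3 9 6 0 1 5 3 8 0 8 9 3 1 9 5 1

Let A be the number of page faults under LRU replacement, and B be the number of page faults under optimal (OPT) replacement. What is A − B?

Under LRU: F F . F F . F F F F F . F . F . F . → 12 faults.
Under OPT: F F . F F . F F . F . . . . F . F . → 9 faults.
A − B = 12 − 9 = 3.

3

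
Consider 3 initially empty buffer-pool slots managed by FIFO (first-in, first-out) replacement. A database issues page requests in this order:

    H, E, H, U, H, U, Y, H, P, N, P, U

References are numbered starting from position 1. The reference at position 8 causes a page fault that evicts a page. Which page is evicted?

E

pos 1: H → miss, frames (H)
pos 2: E → miss, frames (H E)
pos 3: H → hit
pos 4: U → miss, frames (H E U)
pos 5: H → hit
pos 6: U → hit
pos 7: Y → miss, evict H, frames (E U Y)
pos 8: H → miss, evict E, frames (U Y H)
At position 8, page E is evicted.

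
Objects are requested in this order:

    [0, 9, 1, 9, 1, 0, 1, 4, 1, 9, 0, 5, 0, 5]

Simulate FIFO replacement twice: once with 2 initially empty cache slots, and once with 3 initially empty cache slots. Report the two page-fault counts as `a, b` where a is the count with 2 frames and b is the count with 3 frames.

9, 6

2 frames: F F F . . F . F F F F F . . → 9 faults.
3 frames: F F F . . . . F . . F F . . → 6 faults.
6 < 9: adding a frame reduced faults, as is typical.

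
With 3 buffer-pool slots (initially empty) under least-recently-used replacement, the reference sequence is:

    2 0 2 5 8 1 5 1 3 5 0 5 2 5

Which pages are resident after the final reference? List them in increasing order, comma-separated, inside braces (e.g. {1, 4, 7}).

{0, 2, 5}

2: miss, frames [2]
0: miss, frames [2, 0]
2: hit
5: miss, frames [0, 2, 5]
8: miss, evict 0, frames [2, 5, 8]
1: miss, evict 2, frames [5, 8, 1]
5: hit
1: hit
3: miss, evict 8, frames [5, 1, 3]
5: hit
0: miss, evict 1, frames [3, 5, 0]
5: hit
2: miss, evict 3, frames [0, 5, 2]
5: hit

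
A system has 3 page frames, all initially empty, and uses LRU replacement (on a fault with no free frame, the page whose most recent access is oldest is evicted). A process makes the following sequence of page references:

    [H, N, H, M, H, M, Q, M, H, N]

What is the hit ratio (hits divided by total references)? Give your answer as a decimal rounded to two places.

H → fault, frames {H}
N → fault, frames {H,N}
H → hit
M → fault, frames {N,H,M}
H → hit
M → hit
Q → fault, evict N, frames {H,M,Q}
M → hit
H → hit
N → fault, evict Q, frames {M,H,N}
Hits: 5 of 10 references → 5/10 = 0.5000.

0.50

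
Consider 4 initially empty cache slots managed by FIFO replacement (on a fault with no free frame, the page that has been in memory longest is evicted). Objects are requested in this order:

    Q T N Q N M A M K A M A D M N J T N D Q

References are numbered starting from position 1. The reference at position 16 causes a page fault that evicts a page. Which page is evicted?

pos 1: Q: fault, frames [Q]
pos 2: T: fault, frames [Q, T]
pos 3: N: fault, frames [Q, T, N]
pos 4: Q: hit
pos 5: N: hit
pos 6: M: fault, frames [Q, T, N, M]
pos 7: A: fault, evict Q, frames [T, N, M, A]
pos 8: M: hit
pos 9: K: fault, evict T, frames [N, M, A, K]
pos 10: A: hit
pos 11: M: hit
pos 12: A: hit
pos 13: D: fault, evict N, frames [M, A, K, D]
pos 14: M: hit
pos 15: N: fault, evict M, frames [A, K, D, N]
pos 16: J: fault, evict A, frames [K, D, N, J]
At position 16, page A is evicted.

A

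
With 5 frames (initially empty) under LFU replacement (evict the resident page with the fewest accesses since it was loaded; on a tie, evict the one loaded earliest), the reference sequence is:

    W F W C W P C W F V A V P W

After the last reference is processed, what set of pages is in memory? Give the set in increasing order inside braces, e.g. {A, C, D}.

W → miss, frames [W]
F → miss, frames [W, F]
W → hit
C → miss, frames [W, F, C]
W → hit
P → miss, frames [W, F, C, P]
C → hit
W → hit
F → hit
V → miss, frames [W, F, C, P, V]
A → miss, evict P, frames [W, F, C, V, A]
V → hit
P → miss, evict A, frames [W, F, C, V, P]
W → hit

{C, F, P, V, W}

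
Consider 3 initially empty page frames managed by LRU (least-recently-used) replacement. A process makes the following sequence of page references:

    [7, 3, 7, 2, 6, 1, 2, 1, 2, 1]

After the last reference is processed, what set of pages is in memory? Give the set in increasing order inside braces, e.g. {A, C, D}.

7: fault, frames {7}
3: fault, frames {7,3}
7: hit
2: fault, frames {3,7,2}
6: fault, evict 3, frames {7,2,6}
1: fault, evict 7, frames {2,6,1}
2: hit
1: hit
2: hit
1: hit

{1, 2, 6}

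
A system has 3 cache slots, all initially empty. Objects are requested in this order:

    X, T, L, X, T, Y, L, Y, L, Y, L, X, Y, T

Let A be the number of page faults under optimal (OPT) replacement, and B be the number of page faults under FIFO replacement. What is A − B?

Under OPT: F F F . . F . . . . . . . F → 5 faults.
Under FIFO: F F F . . F . . . . . F . F → 6 faults.
A − B = 5 − 6 = -1.

-1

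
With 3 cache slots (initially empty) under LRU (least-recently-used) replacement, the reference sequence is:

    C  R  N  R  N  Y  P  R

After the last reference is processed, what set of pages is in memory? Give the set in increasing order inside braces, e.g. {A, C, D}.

C -> fault, frames (C)
R -> fault, frames (C R)
N -> fault, frames (C R N)
R -> hit
N -> hit
Y -> fault, evict C, frames (R N Y)
P -> fault, evict R, frames (N Y P)
R -> fault, evict N, frames (Y P R)

{P, R, Y}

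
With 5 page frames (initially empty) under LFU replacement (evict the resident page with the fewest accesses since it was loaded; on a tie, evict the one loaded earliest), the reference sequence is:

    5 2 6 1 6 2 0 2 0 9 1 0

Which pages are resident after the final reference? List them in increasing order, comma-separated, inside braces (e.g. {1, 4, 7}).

5: miss, frames [5]
2: miss, frames [5, 2]
6: miss, frames [5, 2, 6]
1: miss, frames [5, 2, 6, 1]
6: hit
2: hit
0: miss, frames [5, 2, 6, 1, 0]
2: hit
0: hit
9: miss, evict 5, frames [2, 6, 1, 0, 9]
1: hit
0: hit

{0, 1, 2, 6, 9}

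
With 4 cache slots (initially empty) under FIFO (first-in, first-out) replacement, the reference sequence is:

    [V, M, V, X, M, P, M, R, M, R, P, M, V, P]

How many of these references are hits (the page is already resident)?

8

V: miss, frames (V)
M: miss, frames (V M)
V: hit
X: miss, frames (V M X)
M: hit
P: miss, frames (V M X P)
M: hit
R: miss, evict V, frames (M X P R)
M: hit
R: hit
P: hit
M: hit
V: miss, evict M, frames (X P R V)
P: hit
Hits: 8.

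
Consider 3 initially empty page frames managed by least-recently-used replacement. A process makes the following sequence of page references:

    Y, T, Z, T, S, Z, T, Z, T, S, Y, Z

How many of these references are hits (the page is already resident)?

Y -> miss, frames (Y)
T -> miss, frames (Y T)
Z -> miss, frames (Y T Z)
T -> hit
S -> miss, evict Y, frames (Z T S)
Z -> hit
T -> hit
Z -> hit
T -> hit
S -> hit
Y -> miss, evict Z, frames (T S Y)
Z -> miss, evict T, frames (S Y Z)
Hits: 6.

6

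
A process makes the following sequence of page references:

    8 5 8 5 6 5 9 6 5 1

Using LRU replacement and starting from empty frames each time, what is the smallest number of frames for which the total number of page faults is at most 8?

f=1: 10 faults
f=2: 7 faults
f=3: 5 faults
f=4: 5 faults
f=5: 5 faults
Smallest f with faults ≤ 8 is 2.

2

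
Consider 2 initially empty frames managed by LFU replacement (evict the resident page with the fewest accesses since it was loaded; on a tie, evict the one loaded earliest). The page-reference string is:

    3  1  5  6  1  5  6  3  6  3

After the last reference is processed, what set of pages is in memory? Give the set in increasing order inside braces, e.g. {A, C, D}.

3 → fault, frames [3]
1 → fault, frames [3, 1]
5 → fault, evict 3, frames [1, 5]
6 → fault, evict 1, frames [5, 6]
1 → fault, evict 5, frames [6, 1]
5 → fault, evict 6, frames [1, 5]
6 → fault, evict 1, frames [5, 6]
3 → fault, evict 5, frames [6, 3]
6 → hit
3 → hit

{3, 6}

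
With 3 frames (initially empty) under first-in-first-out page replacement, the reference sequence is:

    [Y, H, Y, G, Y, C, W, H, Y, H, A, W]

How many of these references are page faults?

9

Y: fault, frames [Y]
H: fault, frames [Y, H]
Y: hit
G: fault, frames [Y, H, G]
Y: hit
C: fault, evict Y, frames [H, G, C]
W: fault, evict H, frames [G, C, W]
H: fault, evict G, frames [C, W, H]
Y: fault, evict C, frames [W, H, Y]
H: hit
A: fault, evict W, frames [H, Y, A]
W: fault, evict H, frames [Y, A, W]
Page faults: 9.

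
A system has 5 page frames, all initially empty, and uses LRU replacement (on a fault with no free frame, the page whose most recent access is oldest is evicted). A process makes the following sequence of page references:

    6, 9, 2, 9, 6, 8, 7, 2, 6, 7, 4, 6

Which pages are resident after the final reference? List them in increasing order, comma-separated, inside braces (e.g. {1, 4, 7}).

6 -> fault, frames {6}
9 -> fault, frames {6,9}
2 -> fault, frames {6,9,2}
9 -> hit
6 -> hit
8 -> fault, frames {2,9,6,8}
7 -> fault, frames {2,9,6,8,7}
2 -> hit
6 -> hit
7 -> hit
4 -> fault, evict 9, frames {8,2,6,7,4}
6 -> hit

{2, 4, 6, 7, 8}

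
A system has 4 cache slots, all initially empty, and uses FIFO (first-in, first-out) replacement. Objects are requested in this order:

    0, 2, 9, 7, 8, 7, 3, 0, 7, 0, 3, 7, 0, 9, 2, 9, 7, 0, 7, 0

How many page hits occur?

0 → fault, frames {0}
2 → fault, frames {0,2}
9 → fault, frames {0,2,9}
7 → fault, frames {0,2,9,7}
8 → fault, evict 0, frames {2,9,7,8}
7 → hit
3 → fault, evict 2, frames {9,7,8,3}
0 → fault, evict 9, frames {7,8,3,0}
7 → hit
0 → hit
3 → hit
7 → hit
0 → hit
9 → fault, evict 7, frames {8,3,0,9}
2 → fault, evict 8, frames {3,0,9,2}
9 → hit
7 → fault, evict 3, frames {0,9,2,7}
0 → hit
7 → hit
0 → hit
Hits: 10.

10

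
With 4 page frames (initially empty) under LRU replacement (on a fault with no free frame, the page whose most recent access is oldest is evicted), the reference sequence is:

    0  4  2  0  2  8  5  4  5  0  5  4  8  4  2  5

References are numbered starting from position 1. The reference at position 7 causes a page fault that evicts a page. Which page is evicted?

pos 1: 0 -> miss, frames {0}
pos 2: 4 -> miss, frames {0,4}
pos 3: 2 -> miss, frames {0,4,2}
pos 4: 0 -> hit
pos 5: 2 -> hit
pos 6: 8 -> miss, frames {4,0,2,8}
pos 7: 5 -> miss, evict 4, frames {0,2,8,5}
At position 7, page 4 is evicted.

4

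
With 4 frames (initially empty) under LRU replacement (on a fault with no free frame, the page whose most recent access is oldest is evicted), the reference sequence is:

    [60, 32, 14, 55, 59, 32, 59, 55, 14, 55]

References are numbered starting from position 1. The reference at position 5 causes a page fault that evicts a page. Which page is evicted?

60

pos 1: 60 → fault, frames [60]
pos 2: 32 → fault, frames [60, 32]
pos 3: 14 → fault, frames [60, 32, 14]
pos 4: 55 → fault, frames [60, 32, 14, 55]
pos 5: 59 → fault, evict 60, frames [32, 14, 55, 59]
At position 5, page 60 is evicted.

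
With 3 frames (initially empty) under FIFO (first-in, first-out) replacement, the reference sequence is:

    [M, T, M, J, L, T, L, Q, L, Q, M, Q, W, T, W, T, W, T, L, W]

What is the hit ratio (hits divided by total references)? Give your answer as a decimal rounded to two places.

0.55

M: fault, frames {M}
T: fault, frames {M,T}
M: hit
J: fault, frames {M,T,J}
L: fault, evict M, frames {T,J,L}
T: hit
L: hit
Q: fault, evict T, frames {J,L,Q}
L: hit
Q: hit
M: fault, evict J, frames {L,Q,M}
Q: hit
W: fault, evict L, frames {Q,M,W}
T: fault, evict Q, frames {M,W,T}
W: hit
T: hit
W: hit
T: hit
L: fault, evict M, frames {W,T,L}
W: hit
Hits: 11 of 20 references → 11/20 = 0.5500.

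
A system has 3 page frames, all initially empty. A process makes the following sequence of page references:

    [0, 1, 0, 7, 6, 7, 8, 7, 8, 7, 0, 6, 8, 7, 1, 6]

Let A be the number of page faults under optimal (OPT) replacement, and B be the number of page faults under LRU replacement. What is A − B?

-4

Under OPT: F F . F F . F . . . . F . . F . → 7 faults.
Under LRU: F F . F F . F . . . F F F F F F → 11 faults.
A − B = 7 − 11 = -4.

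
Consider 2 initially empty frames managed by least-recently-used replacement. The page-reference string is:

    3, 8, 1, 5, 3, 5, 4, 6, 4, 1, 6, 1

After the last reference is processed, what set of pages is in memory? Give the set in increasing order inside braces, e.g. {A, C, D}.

{1, 6}

3: miss, frames (3)
8: miss, frames (3 8)
1: miss, evict 3, frames (8 1)
5: miss, evict 8, frames (1 5)
3: miss, evict 1, frames (5 3)
5: hit
4: miss, evict 3, frames (5 4)
6: miss, evict 5, frames (4 6)
4: hit
1: miss, evict 6, frames (4 1)
6: miss, evict 4, frames (1 6)
1: hit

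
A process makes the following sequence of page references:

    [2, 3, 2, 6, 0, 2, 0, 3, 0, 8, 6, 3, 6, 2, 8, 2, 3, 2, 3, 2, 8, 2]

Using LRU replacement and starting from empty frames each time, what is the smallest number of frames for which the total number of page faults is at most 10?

f=1: 22 faults
f=2: 13 faults
f=3: 11 faults
f=4: 7 faults
f=5: 5 faults
Smallest f with faults ≤ 10 is 4.

4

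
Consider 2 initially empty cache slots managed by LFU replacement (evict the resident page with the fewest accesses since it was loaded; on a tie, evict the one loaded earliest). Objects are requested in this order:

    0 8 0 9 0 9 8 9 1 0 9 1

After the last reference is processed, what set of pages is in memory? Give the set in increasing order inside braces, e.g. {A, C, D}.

0 -> miss, frames {0}
8 -> miss, frames {0,8}
0 -> hit
9 -> miss, evict 8, frames {0,9}
0 -> hit
9 -> hit
8 -> miss, evict 9, frames {0,8}
9 -> miss, evict 8, frames {0,9}
1 -> miss, evict 9, frames {0,1}
0 -> hit
9 -> miss, evict 1, frames {0,9}
1 -> miss, evict 9, frames {0,1}

{0, 1}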